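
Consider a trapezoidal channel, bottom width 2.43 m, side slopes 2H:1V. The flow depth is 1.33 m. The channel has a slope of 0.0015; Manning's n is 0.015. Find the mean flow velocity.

V = 2.24 m/s

With bottom width b = 2.43 m and side slope z = 2: A = (b + zy)y = (2.43 + 2×1.33)×1.33 = 6.77 m²; P = b + 2y√(1+z²) = 2.43 + 2×1.33×2.236 = 8.378 m.
Hydraulic radius R = A/P = 6.77/8.378 = 0.808 m.
From Manning's equation, V = (1/n) R^(2/3) S^(1/2) = (1/0.015) × 0.808^(2/3) × 0.0015^(1/2) = 2.24 m/s.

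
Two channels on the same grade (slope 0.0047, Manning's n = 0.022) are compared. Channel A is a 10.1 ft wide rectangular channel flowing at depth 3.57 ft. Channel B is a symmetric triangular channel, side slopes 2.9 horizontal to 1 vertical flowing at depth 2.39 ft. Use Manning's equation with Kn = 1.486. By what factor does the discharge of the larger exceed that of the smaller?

3.28

Channel A: Flow area A = b·y = 10.1 × 3.57 = 36.06 ft². Wetted perimeter P = b + 2y = 10.1 + 2×3.57 = 17.24 ft. Hydraulic radius R = A/P = 36.06/17.24 = 2.091 ft. Q_A = (1.486/0.022)·36.06·2.091^(2/3)·√0.0047 = 273.1 ft³/s.
Channel B: For a triangular section with side slope z = 2.9: A = zy² = 2.9×2.39² = 16.57 ft²; P = 2y√(1+z²) = 2×2.39×3.068 = 14.66 ft. Hydraulic radius R = A/P = 16.57/14.66 = 1.13 ft. Q_B = (1.486/0.022)·16.57·1.13^(2/3)·√0.0047 = 83.21 ft³/s.
The larger discharge is 273.1 ft³/s and the smaller is 83.21 ft³/s; the ratio is 3.28.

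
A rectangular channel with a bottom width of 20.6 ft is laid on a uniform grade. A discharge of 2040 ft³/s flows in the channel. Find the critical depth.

y_c = 6.73 ft

For a rectangular channel, critical depth y_c = (q²/g)^(1/3) where q = Q/b = 2040/20.6 = 99.03 ft²/s.
So y_c = (99.03²/32.2)^(1/3) = 6.73 ft.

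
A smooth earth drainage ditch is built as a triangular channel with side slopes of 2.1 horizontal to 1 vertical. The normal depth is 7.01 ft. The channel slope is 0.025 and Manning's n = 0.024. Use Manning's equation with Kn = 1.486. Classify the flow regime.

supercritical

For a triangular section with side slope z = 2.1: A = zy² = 2.1×7.01² = 103.2 ft²; P = 2y√(1+z²) = 2×7.01×2.326 = 32.61 ft.
Hydraulic radius R = A/P = 103.2/32.61 = 3.165 ft.
V = (1.486/n) R^(2/3) √S = (1.486/0.024) × 3.165^(2/3) × √0.025 = 21.1 ft/s. Hydraulic depth D_h = A/T = 103.2/29.44 = 3.505 ft.
Froude number Fr = V/√(g·D_h) = 21.1/√(32.2×3.505) = 1.99, which is greater than 1, so the flow is supercritical.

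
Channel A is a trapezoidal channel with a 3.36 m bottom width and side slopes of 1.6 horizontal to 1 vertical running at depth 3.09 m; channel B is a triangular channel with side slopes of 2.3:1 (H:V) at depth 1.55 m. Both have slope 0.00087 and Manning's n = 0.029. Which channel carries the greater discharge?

Channel A: With bottom width b = 3.36 m and side slope z = 1.6: A = (b + zy)y = (3.36 + 1.6×3.09)×3.09 = 25.66 m²; P = b + 2y√(1+z²) = 3.36 + 2×3.09×1.887 = 15.02 m. Hydraulic radius R = A/P = 25.66/15.02 = 1.708 m. Q_A = (1/0.029)·25.66·1.708^(2/3)·√0.00087 = 37.29 m³/s.
Channel B: For a triangular section with side slope z = 2.3: A = zy² = 2.3×1.55² = 5.526 m²; P = 2y√(1+z²) = 2×1.55×2.508 = 7.775 m. Hydraulic radius R = A/P = 5.526/7.775 = 0.7107 m. Q_B = (1/0.029)·5.526·0.7107^(2/3)·√0.00087 = 4.476 m³/s.
Q_A = 37.29 m³/s vs Q_B = 4.476 m³/s, so channel A carries more.

channel A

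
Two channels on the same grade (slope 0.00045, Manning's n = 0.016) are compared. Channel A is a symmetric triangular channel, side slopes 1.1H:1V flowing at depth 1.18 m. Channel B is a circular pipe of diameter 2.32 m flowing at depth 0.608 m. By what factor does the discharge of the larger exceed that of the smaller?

Channel A: For a triangular section with side slope z = 1.1: A = zy² = 1.1×1.18² = 1.532 m²; P = 2y√(1+z²) = 2×1.18×1.487 = 3.508 m. Hydraulic radius R = A/P = 1.532/3.508 = 0.4366 m. Q_A = (1/0.016)·1.532·0.4366^(2/3)·√0.00045 = 1.169 m³/s.
Channel B: For a circular section of diameter D = 2.32 m at depth y = 0.608 m, the central angle is θ = 2 arccos(1 − 2y/D) = 2.15 rad. Then A = (D²/8)(θ − sin θ) = 0.8831 m² and P = Dθ/2 = 2.494 m. Hydraulic radius R = A/P = 0.8831/2.494 = 0.3542 m. Q_B = (1/0.016)·0.8831·0.3542^(2/3)·√0.00045 = 0.5861 m³/s.
The larger discharge is 1.169 m³/s and the smaller is 0.5861 m³/s; the ratio is 1.99.

1.99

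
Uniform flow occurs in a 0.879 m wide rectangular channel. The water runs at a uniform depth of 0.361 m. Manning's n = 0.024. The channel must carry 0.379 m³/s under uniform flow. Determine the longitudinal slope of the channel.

S = 0.00711

Flow area A = b·y = 0.879 × 0.361 = 0.3173 m². Wetted perimeter P = b + 2y = 0.879 + 2×0.361 = 1.601 m.
Hydraulic radius R = A/P = 0.3173/1.601 = 0.1982 m.
From Manning's equation, S = [nQ / (1 A R^(2/3))]² = [0.024 × 0.379 / (1 × 0.3173 × 0.1982^(2/3))]² = 0.00711.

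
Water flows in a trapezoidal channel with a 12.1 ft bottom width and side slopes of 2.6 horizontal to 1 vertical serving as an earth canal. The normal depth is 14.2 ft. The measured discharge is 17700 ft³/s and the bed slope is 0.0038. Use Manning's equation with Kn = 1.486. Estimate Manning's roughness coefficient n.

With bottom width b = 12.1 ft and side slope z = 2.6: A = (b + zy)y = (12.1 + 2.6×14.2)×14.2 = 696.1 ft²; P = b + 2y√(1+z²) = 12.1 + 2×14.2×2.786 = 91.21 ft.
Hydraulic radius R = A/P = 696.1/91.21 = 7.631 ft.
Rearranging Manning's equation: n = (1.486/Q) A R^(2/3) S^(1/2) = (1.486/17700) × 696.1 × 7.631^(2/3) × √0.0038 = 0.014.

n = 0.014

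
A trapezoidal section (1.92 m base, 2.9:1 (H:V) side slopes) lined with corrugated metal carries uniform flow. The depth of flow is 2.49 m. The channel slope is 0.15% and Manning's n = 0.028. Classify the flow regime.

subcritical

With bottom width b = 1.92 m and side slope z = 2.9: A = (b + zy)y = (1.92 + 2.9×2.49)×2.49 = 22.76 m²; P = b + 2y√(1+z²) = 1.92 + 2×2.49×3.068 = 17.2 m.
Hydraulic radius R = A/P = 22.76/17.2 = 1.324 m.
V = (1/n) R^(2/3) √S = (1/0.028) × 1.324^(2/3) × √0.0015 = 1.667 m/s. Hydraulic depth D_h = A/T = 22.76/16.36 = 1.391 m.
Froude number Fr = V/√(g·D_h) = 1.667/√(9.81×1.391) = 0.451, which is less than 1, so the flow is subcritical.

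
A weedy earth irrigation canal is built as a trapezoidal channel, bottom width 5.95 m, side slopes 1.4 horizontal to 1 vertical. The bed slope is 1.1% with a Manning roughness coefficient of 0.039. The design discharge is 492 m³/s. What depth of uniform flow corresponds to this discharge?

y_n = 5.92 m

Manning's equation rearranged: A R^(2/3) = nQ / (1·√S) = 0.039 × 492 / (√0.011) = 183.
Try y = 6.74 m: A R^(2/3) = 241.7 — over.
Try y = 5.92 m: A R^(2/3) = 183.1 — ≈ 183.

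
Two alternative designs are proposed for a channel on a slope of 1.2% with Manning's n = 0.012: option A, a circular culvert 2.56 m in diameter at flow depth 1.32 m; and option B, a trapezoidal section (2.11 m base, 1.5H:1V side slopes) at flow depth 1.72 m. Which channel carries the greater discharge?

Channel A: For a circular section of diameter D = 2.56 m at depth y = 1.32 m, the central angle is θ = 2 arccos(1 − 2y/D) = 3.204 rad. Then A = (D²/8)(θ − sin θ) = 2.676 m² and P = Dθ/2 = 4.101 m. Hydraulic radius R = A/P = 2.676/4.101 = 0.6525 m. Q_A = (1/0.012)·2.676·0.6525^(2/3)·√0.012 = 18.38 m³/s.
Channel B: With bottom width b = 2.11 m and side slope z = 1.5: A = (b + zy)y = (2.11 + 1.5×1.72)×1.72 = 8.067 m²; P = b + 2y√(1+z²) = 2.11 + 2×1.72×1.803 = 8.312 m. Hydraulic radius R = A/P = 8.067/8.312 = 0.9706 m. Q_B = (1/0.012)·8.067·0.9706^(2/3)·√0.012 = 72.19 m³/s.
Q_A = 18.38 m³/s vs Q_B = 72.19 m³/s, so channel B carries more.

channel B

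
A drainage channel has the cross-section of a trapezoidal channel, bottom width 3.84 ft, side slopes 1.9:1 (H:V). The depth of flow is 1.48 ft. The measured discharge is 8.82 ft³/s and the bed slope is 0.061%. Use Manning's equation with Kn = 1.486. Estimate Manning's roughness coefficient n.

With bottom width b = 3.84 ft and side slope z = 1.9: A = (b + zy)y = (3.84 + 1.9×1.48)×1.48 = 9.845 ft²; P = b + 2y√(1+z²) = 3.84 + 2×1.48×2.147 = 10.2 ft.
Hydraulic radius R = A/P = 9.845/10.2 = 0.9656 ft.
Rearranging Manning's equation: n = (1.486/Q) A R^(2/3) S^(1/2) = (1.486/8.82) × 9.845 × 0.9656^(2/3) × √0.00061 = 0.04.

n = 0.04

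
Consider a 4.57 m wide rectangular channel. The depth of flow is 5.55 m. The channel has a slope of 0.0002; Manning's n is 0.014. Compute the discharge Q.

Flow area A = b·y = 4.57 × 5.55 = 25.36 m². Wetted perimeter P = b + 2y = 4.57 + 2×5.55 = 15.67 m.
Hydraulic radius R = A/P = 25.36/15.67 = 1.619 m.
Manning's equation: Q = (1/n) A R^(2/3) S^(1/2) = (1/0.014) × 25.36 × 1.619^(2/3) × 0.0002^(1/2) = 35.3 m³/s.

Q = 35.3 m³/s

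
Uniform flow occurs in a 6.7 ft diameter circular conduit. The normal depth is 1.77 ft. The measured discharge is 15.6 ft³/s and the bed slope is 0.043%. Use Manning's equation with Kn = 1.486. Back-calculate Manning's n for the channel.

For a circular section of diameter D = 6.7 ft at depth y = 1.77 ft, the central angle is θ = 2 arccos(1 − 2y/D) = 2.159 rad. Then A = (D²/8)(θ − sin θ) = 7.449 ft² and P = Dθ/2 = 7.234 ft.
Hydraulic radius R = A/P = 7.449/7.234 = 1.03 ft.
Rearranging Manning's equation: n = (1.486/Q) A R^(2/3) S^(1/2) = (1.486/15.6) × 7.449 × 1.03^(2/3) × √0.00043 = 0.015.

n = 0.015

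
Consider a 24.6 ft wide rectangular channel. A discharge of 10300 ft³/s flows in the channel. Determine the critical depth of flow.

For a rectangular channel, critical depth y_c = (q²/g)^(1/3) where q = Q/b = 10300/24.6 = 418.7 ft²/s.
So y_c = (418.7²/32.2)^(1/3) = 17.6 ft.

y_c = 17.6 ft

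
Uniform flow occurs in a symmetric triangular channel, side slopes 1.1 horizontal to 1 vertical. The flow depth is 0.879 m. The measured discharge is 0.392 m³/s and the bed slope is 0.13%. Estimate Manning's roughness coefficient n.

n = 0.037

For a triangular section with side slope z = 1.1: A = zy² = 1.1×0.879² = 0.8499 m²; P = 2y√(1+z²) = 2×0.879×1.487 = 2.613 m.
Hydraulic radius R = A/P = 0.8499/2.613 = 0.3252 m.
Rearranging Manning's equation: n = (1/Q) A R^(2/3) S^(1/2) = (1/0.392) × 0.8499 × 0.3252^(2/3) × √0.0013 = 0.037.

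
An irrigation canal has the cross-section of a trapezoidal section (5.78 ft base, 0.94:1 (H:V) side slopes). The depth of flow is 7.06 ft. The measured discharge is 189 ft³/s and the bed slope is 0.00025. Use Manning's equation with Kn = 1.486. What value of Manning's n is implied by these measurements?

With bottom width b = 5.78 ft and side slope z = 0.94: A = (b + zy)y = (5.78 + 0.94×7.06)×7.06 = 87.66 ft²; P = b + 2y√(1+z²) = 5.78 + 2×7.06×1.372 = 25.16 ft.
Hydraulic radius R = A/P = 87.66/25.16 = 3.484 ft.
Rearranging Manning's equation: n = (1.486/Q) A R^(2/3) S^(1/2) = (1.486/189) × 87.66 × 3.484^(2/3) × √0.00025 = 0.025.

n = 0.025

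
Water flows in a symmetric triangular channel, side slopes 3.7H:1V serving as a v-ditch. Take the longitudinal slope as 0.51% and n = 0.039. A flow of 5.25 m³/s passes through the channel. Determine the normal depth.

y_n = 1.09 m

Manning's equation rearranged: A R^(2/3) = nQ / (1·√S) = 0.039 × 5.25 / (√0.0051) = 2.867.
Try y = 0.98 m: A R^(2/3) = 2.157 — too small.
Try y = 1.09 m: A R^(2/3) = 2.865 — ≈ 2.867.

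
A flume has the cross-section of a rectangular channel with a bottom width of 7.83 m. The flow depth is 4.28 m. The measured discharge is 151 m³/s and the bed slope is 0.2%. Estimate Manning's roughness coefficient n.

n = 0.016

Flow area A = b·y = 7.83 × 4.28 = 33.51 m². Wetted perimeter P = b + 2y = 7.83 + 2×4.28 = 16.39 m.
Hydraulic radius R = A/P = 33.51/16.39 = 2.045 m.
Rearranging Manning's equation: n = (1/Q) A R^(2/3) S^(1/2) = (1/151) × 33.51 × 2.045^(2/3) × √0.002 = 0.016.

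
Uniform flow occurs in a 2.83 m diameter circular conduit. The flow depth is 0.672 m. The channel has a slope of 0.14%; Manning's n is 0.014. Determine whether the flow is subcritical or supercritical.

subcritical

For a circular section of diameter D = 2.83 m at depth y = 0.672 m, the central angle is θ = 2 arccos(1 − 2y/D) = 2.036 rad. Then A = (D²/8)(θ − sin θ) = 1.143 m² and P = Dθ/2 = 2.881 m.
Hydraulic radius R = A/P = 1.143/2.881 = 0.3969 m.
V = (1/n) R^(2/3) √S = (1/0.014) × 0.3969^(2/3) × √0.0014 = 1.443 m/s. Hydraulic depth D_h = A/T = 1.143/2.408 = 0.4748 m.
Froude number Fr = V/√(g·D_h) = 1.443/√(9.81×0.4748) = 0.669, which is less than 1, so the flow is subcritical.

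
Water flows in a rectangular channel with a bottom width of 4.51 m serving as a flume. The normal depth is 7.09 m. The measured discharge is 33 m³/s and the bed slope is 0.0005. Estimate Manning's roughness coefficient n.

Flow area A = b·y = 4.51 × 7.09 = 31.98 m². Wetted perimeter P = b + 2y = 4.51 + 2×7.09 = 18.69 m.
Hydraulic radius R = A/P = 31.98/18.69 = 1.711 m.
Rearranging Manning's equation: n = (1/Q) A R^(2/3) S^(1/2) = (1/33) × 31.98 × 1.711^(2/3) × √0.0005 = 0.031.

n = 0.031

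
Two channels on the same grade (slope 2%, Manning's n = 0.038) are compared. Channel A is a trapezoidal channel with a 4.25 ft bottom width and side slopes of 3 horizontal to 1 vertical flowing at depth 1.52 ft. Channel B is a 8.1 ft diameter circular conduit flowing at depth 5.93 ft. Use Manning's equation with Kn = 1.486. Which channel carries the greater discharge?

channel B

Channel A: With bottom width b = 4.25 ft and side slope z = 3: A = (b + zy)y = (4.25 + 3×1.52)×1.52 = 13.39 ft²; P = b + 2y√(1+z²) = 4.25 + 2×1.52×3.162 = 13.86 ft. Hydraulic radius R = A/P = 13.39/13.86 = 0.9659 ft. Q_A = (1.486/0.038)·13.39·0.9659^(2/3)·√0.02 = 72.37 ft³/s.
Channel B: For a circular section of diameter D = 8.1 ft at depth y = 5.93 ft, the central angle is θ = 2 arccos(1 − 2y/D) = 4.107 rad. Then A = (D²/8)(θ − sin θ) = 40.43 ft² and P = Dθ/2 = 16.63 ft. Hydraulic radius R = A/P = 40.43/16.63 = 2.43 ft. Q_B = (1.486/0.038)·40.43·2.43^(2/3)·√0.02 = 404.2 ft³/s.
Q_A = 72.37 ft³/s vs Q_B = 404.2 ft³/s, so channel B carries more.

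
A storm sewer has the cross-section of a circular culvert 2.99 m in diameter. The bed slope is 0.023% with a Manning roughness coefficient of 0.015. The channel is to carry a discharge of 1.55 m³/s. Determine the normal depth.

y_n = 1.05 m

Manning's equation rearranged: A R^(2/3) = nQ / (1·√S) = 0.015 × 1.55 / (√0.00023) = 1.533.
Trying y = 0.836 m: A R^(2/3) = 0.9875 — low.
Trying y = 1.32 m: A R^(2/3) = 2.329 — high.
Trying y = 1.05 m: A R^(2/3) = 1.53 — matches.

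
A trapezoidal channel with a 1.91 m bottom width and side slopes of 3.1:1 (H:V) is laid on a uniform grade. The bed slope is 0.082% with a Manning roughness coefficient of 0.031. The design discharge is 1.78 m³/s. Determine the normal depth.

Manning's equation rearranged: A R^(2/3) = nQ / (1·√S) = 0.031 × 1.78 / (√0.00082) = 1.927.
Trying y = 0.876 m: A R^(2/3) = 2.66 — high.
Trying y = 0.753 m: A R^(2/3) = 1.929 — close enough.

y_n = 0.753 m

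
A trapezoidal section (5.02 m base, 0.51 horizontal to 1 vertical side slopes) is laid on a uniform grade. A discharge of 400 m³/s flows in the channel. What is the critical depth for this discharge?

y_c = 6.83 m

At critical depth, Q² T / (g A³) = 1, i.e. A³/T = Q²/g = 400²/9.81 = 16310.
Try y = 6.01 m: A³/T = 10290 — short.
Try y = 7.56 m: A³/T = 23730 — over.
Try y = 6.83 m: A³/T = 16340 — close enough.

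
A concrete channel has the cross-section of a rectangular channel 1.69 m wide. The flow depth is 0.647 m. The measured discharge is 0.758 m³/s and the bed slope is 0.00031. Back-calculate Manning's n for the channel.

n = 0.013

Flow area A = b·y = 1.69 × 0.647 = 1.093 m². Wetted perimeter P = b + 2y = 1.69 + 2×0.647 = 2.984 m.
Hydraulic radius R = A/P = 1.093/2.984 = 0.3664 m.
Rearranging Manning's equation: n = (1/Q) A R^(2/3) S^(1/2) = (1/0.758) × 1.093 × 0.3664^(2/3) × √0.00031 = 0.013.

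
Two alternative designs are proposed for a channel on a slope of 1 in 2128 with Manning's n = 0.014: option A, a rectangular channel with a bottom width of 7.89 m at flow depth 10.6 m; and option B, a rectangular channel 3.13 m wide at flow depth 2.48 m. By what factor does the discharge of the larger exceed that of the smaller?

22.4

Channel A: Flow area A = b·y = 7.89 × 10.6 = 83.63 m². Wetted perimeter P = b + 2y = 7.89 + 2×10.6 = 29.09 m. Hydraulic radius R = A/P = 83.63/29.09 = 2.875 m. Q_A = (1/0.014)·83.63·2.875^(2/3)·√0.0004699 = 261.8 m³/s.
Channel B: Flow area A = b·y = 3.13 × 2.48 = 7.762 m². Wetted perimeter P = b + 2y = 3.13 + 2×2.48 = 8.09 m. Hydraulic radius R = A/P = 7.762/8.09 = 0.9595 m. Q_B = (1/0.014)·7.762·0.9595^(2/3)·√0.0004699 = 11.69 m³/s.
The larger discharge is 261.8 m³/s and the smaller is 11.69 m³/s; the ratio is 22.4.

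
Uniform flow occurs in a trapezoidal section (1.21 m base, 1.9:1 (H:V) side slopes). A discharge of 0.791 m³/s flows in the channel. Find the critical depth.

y_c = 0.299 m

At critical depth, Q² T / (g A³) = 1, i.e. A³/T = Q²/g = 0.791²/9.81 = 0.06378.
At y = 0.25 m: A³/T = 0.03461 — too small.
At y = 0.299 m: A³/T = 0.06405 — close enough.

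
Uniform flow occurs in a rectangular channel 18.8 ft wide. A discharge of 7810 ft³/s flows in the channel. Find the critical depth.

For a rectangular channel, critical depth y_c = (q²/g)^(1/3) where q = Q/b = 7810/18.8 = 415.4 ft²/s.
So y_c = (415.4²/32.2)^(1/3) = 17.5 ft.

y_c = 17.5 ft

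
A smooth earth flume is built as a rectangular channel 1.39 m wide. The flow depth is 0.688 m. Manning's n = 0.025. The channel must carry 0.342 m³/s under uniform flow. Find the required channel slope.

Flow area A = b·y = 1.39 × 0.688 = 0.9563 m². Wetted perimeter P = b + 2y = 1.39 + 2×0.688 = 2.766 m.
Hydraulic radius R = A/P = 0.9563/2.766 = 0.3457 m.
From Manning's equation, S = [nQ / (1 A R^(2/3))]² = [0.025 × 0.342 / (1 × 0.9563 × 0.3457^(2/3))]² = 0.000329.

S = 0.000329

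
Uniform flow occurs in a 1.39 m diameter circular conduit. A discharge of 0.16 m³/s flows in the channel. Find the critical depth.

y_c = 0.202 m

At critical depth, Q² T / (g A³) = 1, i.e. A³/T = Q²/g = 0.16²/9.81 = 0.00261.
Try y = 0.176 m: A³/T = 0.001502 — short.
Try y = 0.202 m: A³/T = 0.002586 — matches.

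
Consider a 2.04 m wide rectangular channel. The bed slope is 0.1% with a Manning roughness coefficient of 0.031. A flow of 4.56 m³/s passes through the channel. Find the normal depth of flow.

Manning's equation rearranged: A R^(2/3) = nQ / (1·√S) = 0.031 × 4.56 / (√0.001) = 4.47.
At y = 3.21 m: A R^(2/3) = 5.521 — over.
At y = 1.91 m: A R^(2/3) = 2.968 — short.
At y = 2.68 m: A R^(2/3) = 4.468 — matches.

y_n = 2.68 m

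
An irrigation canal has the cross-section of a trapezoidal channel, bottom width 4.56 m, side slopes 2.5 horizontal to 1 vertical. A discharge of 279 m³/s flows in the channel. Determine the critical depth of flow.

y_c = 3.99 m

At critical depth, Q² T / (g A³) = 1, i.e. A³/T = Q²/g = 279²/9.81 = 7935.
At y = 3.42 m: A³/T = 4161 — low.
At y = 4.59 m: A³/T = 14490 — high.
At y = 3.99 m: A³/T = 7958 — close enough.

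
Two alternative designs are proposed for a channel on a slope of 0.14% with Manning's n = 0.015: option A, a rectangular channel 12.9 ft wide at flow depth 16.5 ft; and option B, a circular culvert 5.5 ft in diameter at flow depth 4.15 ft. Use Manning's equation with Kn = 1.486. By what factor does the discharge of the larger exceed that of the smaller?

21.9

Channel A: Flow area A = b·y = 12.9 × 16.5 = 212.8 ft². Wetted perimeter P = b + 2y = 12.9 + 2×16.5 = 45.9 ft. Hydraulic radius R = A/P = 212.8/45.9 = 4.637 ft. Q_A = (1.486/0.015)·212.8·4.637^(2/3)·√0.0014 = 2194 ft³/s.
Channel B: For a circular section of diameter D = 5.5 ft at depth y = 4.15 ft, the central angle is θ = 2 arccos(1 − 2y/D) = 4.21 rad. Then A = (D²/8)(θ − sin θ) = 19.23 ft² and P = Dθ/2 = 11.58 ft. Hydraulic radius R = A/P = 19.23/11.58 = 1.661 ft. Q_B = (1.486/0.015)·19.23·1.661^(2/3)·√0.0014 = 99.99 ft³/s.
The larger discharge is 2194 ft³/s and the smaller is 99.99 ft³/s; the ratio is 21.9.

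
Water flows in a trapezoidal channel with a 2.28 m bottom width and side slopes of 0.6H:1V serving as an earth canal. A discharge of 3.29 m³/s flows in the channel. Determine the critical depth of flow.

At critical depth, Q² T / (g A³) = 1, i.e. A³/T = Q²/g = 3.29²/9.81 = 1.103.
Try y = 0.432 m: A³/T = 0.4717 — too small.
Try y = 0.715 m: A³/T = 2.316 — too large.
Try y = 0.566 m: A³/T = 1.101 — matches.

y_c = 0.566 m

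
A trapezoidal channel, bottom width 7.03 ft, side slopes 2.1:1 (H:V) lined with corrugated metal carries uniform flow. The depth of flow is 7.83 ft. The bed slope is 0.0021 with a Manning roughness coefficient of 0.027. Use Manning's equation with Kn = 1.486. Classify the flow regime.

With bottom width b = 7.03 ft and side slope z = 2.1: A = (b + zy)y = (7.03 + 2.1×7.83)×7.83 = 183.8 ft²; P = b + 2y√(1+z²) = 7.03 + 2×7.83×2.326 = 43.45 ft.
Hydraulic radius R = A/P = 183.8/43.45 = 4.23 ft.
V = (1.486/n) R^(2/3) √S = (1.486/0.027) × 4.23^(2/3) × √0.0021 = 6.596 ft/s. Hydraulic depth D_h = A/T = 183.8/39.92 = 4.605 ft.
Froude number Fr = V/√(g·D_h) = 6.596/√(32.2×4.605) = 0.542, which is less than 1, so the flow is subcritical.

subcritical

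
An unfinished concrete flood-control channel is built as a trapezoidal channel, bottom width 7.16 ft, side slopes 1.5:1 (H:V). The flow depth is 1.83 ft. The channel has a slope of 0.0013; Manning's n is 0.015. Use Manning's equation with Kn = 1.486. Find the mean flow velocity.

V = 4.29 ft/s

With bottom width b = 7.16 ft and side slope z = 1.5: A = (b + zy)y = (7.16 + 1.5×1.83)×1.83 = 18.13 ft²; P = b + 2y√(1+z²) = 7.16 + 2×1.83×1.803 = 13.76 ft.
Hydraulic radius R = A/P = 18.13/13.76 = 1.317 ft.
From Manning's equation, V = (1.486/n) R^(2/3) S^(1/2) = (1.486/0.015) × 1.317^(2/3) × 0.0013^(1/2) = 4.29 ft/s.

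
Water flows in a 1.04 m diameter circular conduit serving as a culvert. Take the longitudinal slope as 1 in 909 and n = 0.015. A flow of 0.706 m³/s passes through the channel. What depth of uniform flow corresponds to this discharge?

Manning's equation rearranged: A R^(2/3) = nQ / (1·√S) = 0.015 × 0.706 / (√0.0011) = 0.3193.
At y = 0.6 m: A R^(2/3) = 0.2188 — short.
At y = 0.917 m: A R^(2/3) = 0.3652 — over.
At y = 0.788 m: A R^(2/3) = 0.3193 — ≈ 0.3193.

y_n = 0.788 m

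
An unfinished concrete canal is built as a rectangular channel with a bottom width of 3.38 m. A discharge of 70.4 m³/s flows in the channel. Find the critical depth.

For a rectangular channel, critical depth y_c = (q²/g)^(1/3) where q = Q/b = 70.4/3.38 = 20.83 m²/s.
So y_c = (20.83²/9.81)^(1/3) = 3.54 m.

y_c = 3.54 m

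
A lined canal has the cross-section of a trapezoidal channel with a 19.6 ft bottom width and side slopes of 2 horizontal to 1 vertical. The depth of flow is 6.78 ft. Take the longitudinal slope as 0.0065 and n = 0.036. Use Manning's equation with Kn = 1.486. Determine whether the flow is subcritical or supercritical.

subcritical

With bottom width b = 19.6 ft and side slope z = 2: A = (b + zy)y = (19.6 + 2×6.78)×6.78 = 224.8 ft²; P = b + 2y√(1+z²) = 19.6 + 2×6.78×2.236 = 49.92 ft.
Hydraulic radius R = A/P = 224.8/49.92 = 4.504 ft.
V = (1.486/n) R^(2/3) √S = (1.486/0.036) × 4.504^(2/3) × √0.0065 = 9.076 ft/s. Hydraulic depth D_h = A/T = 224.8/46.72 = 4.812 ft.
Froude number Fr = V/√(g·D_h) = 9.076/√(32.2×4.812) = 0.729, which is less than 1, so the flow is subcritical.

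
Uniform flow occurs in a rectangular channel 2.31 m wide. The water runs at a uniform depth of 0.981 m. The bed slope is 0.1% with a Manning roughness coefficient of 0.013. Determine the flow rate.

Q = 3.61 m³/s

Flow area A = b·y = 2.31 × 0.981 = 2.266 m². Wetted perimeter P = b + 2y = 2.31 + 2×0.981 = 4.272 m.
Hydraulic radius R = A/P = 2.266/4.272 = 0.5305 m.
Manning's equation: Q = (1/n) A R^(2/3) S^(1/2) = (1/0.013) × 2.266 × 0.5305^(2/3) × 0.001^(1/2) = 3.61 m³/s.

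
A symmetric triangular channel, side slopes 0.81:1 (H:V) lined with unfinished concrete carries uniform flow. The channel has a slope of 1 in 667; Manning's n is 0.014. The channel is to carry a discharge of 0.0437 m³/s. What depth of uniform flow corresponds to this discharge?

Manning's equation rearranged: A R^(2/3) = nQ / (1·√S) = 0.014 × 0.0437 / (√0.001499) = 0.0158.
Try y = 0.229 m: A R^(2/3) = 0.007356 — too small.
Try y = 0.366 m: A R^(2/3) = 0.02569 — too large.
Try y = 0.305 m: A R^(2/3) = 0.0158 — close enough.

y_n = 0.305 m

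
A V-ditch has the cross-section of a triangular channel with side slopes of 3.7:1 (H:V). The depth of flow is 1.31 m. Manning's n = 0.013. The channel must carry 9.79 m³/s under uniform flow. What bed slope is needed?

S = 0.00074

For a triangular section with side slope z = 3.7: A = zy² = 3.7×1.31² = 6.35 m²; P = 2y√(1+z²) = 2×1.31×3.833 = 10.04 m.
Hydraulic radius R = A/P = 6.35/10.04 = 0.6323 m.
From Manning's equation, S = [nQ / (1 A R^(2/3))]² = [0.013 × 9.79 / (1 × 6.35 × 0.6323^(2/3))]² = 0.00074.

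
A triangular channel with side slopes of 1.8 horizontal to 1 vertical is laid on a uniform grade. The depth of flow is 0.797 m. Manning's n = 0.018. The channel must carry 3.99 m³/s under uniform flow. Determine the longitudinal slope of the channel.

For a triangular section with side slope z = 1.8: A = zy² = 1.8×0.797² = 1.143 m²; P = 2y√(1+z²) = 2×0.797×2.059 = 3.282 m.
Hydraulic radius R = A/P = 1.143/3.282 = 0.3484 m.
From Manning's equation, S = [nQ / (1 A R^(2/3))]² = [0.018 × 3.99 / (1 × 1.143 × 0.3484^(2/3))]² = 0.0161.

S = 0.0161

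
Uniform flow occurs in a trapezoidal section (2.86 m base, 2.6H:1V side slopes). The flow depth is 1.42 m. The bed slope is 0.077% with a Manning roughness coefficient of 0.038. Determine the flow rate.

Q = 6.16 m³/s

With bottom width b = 2.86 m and side slope z = 2.6: A = (b + zy)y = (2.86 + 2.6×1.42)×1.42 = 9.304 m²; P = b + 2y√(1+z²) = 2.86 + 2×1.42×2.786 = 10.77 m.
Hydraulic radius R = A/P = 9.304/10.77 = 0.8638 m.
Manning's equation: Q = (1/n) A R^(2/3) S^(1/2) = (1/0.038) × 9.304 × 0.8638^(2/3) × 0.00077^(1/2) = 6.16 m³/s.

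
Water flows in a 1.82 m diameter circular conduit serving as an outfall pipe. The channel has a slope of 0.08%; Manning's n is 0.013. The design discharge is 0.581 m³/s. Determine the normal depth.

Manning's equation rearranged: A R^(2/3) = nQ / (1·√S) = 0.013 × 0.581 / (√0.0008) = 0.267.
At y = 0.6 m: A R^(2/3) = 0.3613 — too large.
At y = 0.406 m: A R^(2/3) = 0.168 — too small.
At y = 0.513 m: A R^(2/3) = 0.267 — matches.

y_n = 0.513 m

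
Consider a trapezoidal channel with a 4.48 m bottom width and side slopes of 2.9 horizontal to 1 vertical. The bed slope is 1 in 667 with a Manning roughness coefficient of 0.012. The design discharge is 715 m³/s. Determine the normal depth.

Manning's equation rearranged: A R^(2/3) = nQ / (1·√S) = 0.012 × 715 / (√0.001499) = 221.6.
Try y = 6.65 m: A R^(2/3) = 363.6 — high.
Try y = 5.41 m: A R^(2/3) = 221.7 — close enough.

y_n = 5.41 m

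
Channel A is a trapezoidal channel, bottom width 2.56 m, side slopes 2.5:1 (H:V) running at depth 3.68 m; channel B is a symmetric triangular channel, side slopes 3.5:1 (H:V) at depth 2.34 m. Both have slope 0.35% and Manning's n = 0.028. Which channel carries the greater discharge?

Channel A: With bottom width b = 2.56 m and side slope z = 2.5: A = (b + zy)y = (2.56 + 2.5×3.68)×3.68 = 43.28 m²; P = b + 2y√(1+z²) = 2.56 + 2×3.68×2.693 = 22.38 m. Hydraulic radius R = A/P = 43.28/22.38 = 1.934 m. Q_A = (1/0.028)·43.28·1.934^(2/3)·√0.0035 = 141.9 m³/s.
Channel B: For a triangular section with side slope z = 3.5: A = zy² = 3.5×2.34² = 19.16 m²; P = 2y√(1+z²) = 2×2.34×3.64 = 17.04 m. Hydraulic radius R = A/P = 19.16/17.04 = 1.125 m. Q_B = (1/0.028)·19.16·1.125^(2/3)·√0.0035 = 43.8 m³/s.
Q_A = 141.9 m³/s vs Q_B = 43.8 m³/s, so channel A carries more.

channel A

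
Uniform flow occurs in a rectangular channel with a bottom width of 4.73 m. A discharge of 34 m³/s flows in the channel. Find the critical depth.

For a rectangular channel, critical depth y_c = (q²/g)^(1/3) where q = Q/b = 34/4.73 = 7.188 m²/s.
So y_c = (7.188²/9.81)^(1/3) = 1.74 m.

y_c = 1.74 m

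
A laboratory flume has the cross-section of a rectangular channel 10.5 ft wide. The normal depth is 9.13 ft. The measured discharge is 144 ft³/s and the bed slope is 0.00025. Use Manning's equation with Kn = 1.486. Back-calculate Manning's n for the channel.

n = 0.0349

Flow area A = b·y = 10.5 × 9.13 = 95.87 ft². Wetted perimeter P = b + 2y = 10.5 + 2×9.13 = 28.76 ft.
Hydraulic radius R = A/P = 95.87/28.76 = 3.333 ft.
Rearranging Manning's equation: n = (1.486/Q) A R^(2/3) S^(1/2) = (1.486/144) × 95.87 × 3.333^(2/3) × √0.00025 = 0.0349.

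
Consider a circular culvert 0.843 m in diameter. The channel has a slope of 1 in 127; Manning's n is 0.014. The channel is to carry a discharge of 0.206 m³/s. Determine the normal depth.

y_n = 0.231 m

Manning's equation rearranged: A R^(2/3) = nQ / (1·√S) = 0.014 × 0.206 / (√0.007874) = 0.0325.
Try y = 0.29 m: A R^(2/3) = 0.05031 — too large.
Try y = 0.168 m: A R^(2/3) = 0.01718 — too small.
Try y = 0.231 m: A R^(2/3) = 0.03245 — close enough.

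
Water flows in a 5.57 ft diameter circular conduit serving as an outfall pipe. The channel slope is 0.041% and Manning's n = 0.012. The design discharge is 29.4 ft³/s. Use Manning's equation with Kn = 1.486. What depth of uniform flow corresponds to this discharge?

Manning's equation rearranged: A R^(2/3) = nQ / (1.486·√S) = 0.012 × 29.4 / (1.486 × √0.00041) = 11.73.
Try y = 2.98 ft: A R^(2/3) = 17.01 — high.
Try y = 2.4 ft: A R^(2/3) = 11.72 — ≈ 11.73.

y_n = 2.4 ft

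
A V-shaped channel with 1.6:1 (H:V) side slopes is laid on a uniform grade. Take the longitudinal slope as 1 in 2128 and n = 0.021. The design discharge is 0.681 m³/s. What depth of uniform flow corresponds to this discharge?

Manning's equation rearranged: A R^(2/3) = nQ / (1·√S) = 0.021 × 0.681 / (√0.0004699) = 0.6597.
Try y = 0.722 m: A R^(2/3) = 0.3788 — too small.
Try y = 0.889 m: A R^(2/3) = 0.6598 — matches.

y_n = 0.889 m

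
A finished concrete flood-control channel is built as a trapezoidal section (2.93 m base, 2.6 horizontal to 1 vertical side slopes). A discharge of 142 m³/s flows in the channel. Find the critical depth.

y_c = 3.09 m

At critical depth, Q² T / (g A³) = 1, i.e. A³/T = Q²/g = 142²/9.81 = 2055.
At y = 2.47 m: A³/T = 781.4 — too small.
At y = 3.09 m: A³/T = 2047 — close enough.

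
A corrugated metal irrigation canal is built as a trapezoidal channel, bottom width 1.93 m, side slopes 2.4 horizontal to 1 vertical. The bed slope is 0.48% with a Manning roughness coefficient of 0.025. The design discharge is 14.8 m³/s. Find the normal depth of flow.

Manning's equation rearranged: A R^(2/3) = nQ / (1·√S) = 0.025 × 14.8 / (√0.0048) = 5.34.
Trying y = 1.41 m: A R^(2/3) = 6.505 — too large.
Trying y = 0.928 m: A R^(2/3) = 2.655 — too small.
Trying y = 1.29 m: A R^(2/3) = 5.355 — ≈ 5.34.

y_n = 1.29 m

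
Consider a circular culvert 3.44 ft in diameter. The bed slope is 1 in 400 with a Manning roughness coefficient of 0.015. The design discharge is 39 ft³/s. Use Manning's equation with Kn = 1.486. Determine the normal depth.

y_n = 2.64 ft

Manning's equation rearranged: A R^(2/3) = nQ / (1.486·√S) = 0.015 × 39 / (1.486 × √0.0025) = 7.873.
Trying y = 3.01 ft: A R^(2/3) = 8.831 — high.
Trying y = 1.81 ft: A R^(2/3) = 4.578 — low.
Trying y = 2.64 ft: A R^(2/3) = 7.867 — matches.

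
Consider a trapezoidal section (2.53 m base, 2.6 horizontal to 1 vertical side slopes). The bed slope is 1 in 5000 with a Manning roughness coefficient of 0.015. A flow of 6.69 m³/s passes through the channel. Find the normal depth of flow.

y_n = 1.35 m

Manning's equation rearranged: A R^(2/3) = nQ / (1·√S) = 0.015 × 6.69 / (√0.0002) = 7.096.
Trying y = 1.66 m: A R^(2/3) = 11.1 — too large.
Trying y = 1.09 m: A R^(2/3) = 4.52 — too small.
Trying y = 1.35 m: A R^(2/3) = 7.093 — close enough.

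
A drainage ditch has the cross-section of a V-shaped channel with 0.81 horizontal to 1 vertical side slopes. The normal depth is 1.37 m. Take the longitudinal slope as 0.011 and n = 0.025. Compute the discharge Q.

Q = 3.64 m³/s

For a triangular section with side slope z = 0.81: A = zy² = 0.81×1.37² = 1.52 m²; P = 2y√(1+z²) = 2×1.37×1.287 = 3.526 m.
Hydraulic radius R = A/P = 1.52/3.526 = 0.4312 m.
Manning's equation: Q = (1/n) A R^(2/3) S^(1/2) = (1/0.025) × 1.52 × 0.4312^(2/3) × 0.011^(1/2) = 3.64 m³/s.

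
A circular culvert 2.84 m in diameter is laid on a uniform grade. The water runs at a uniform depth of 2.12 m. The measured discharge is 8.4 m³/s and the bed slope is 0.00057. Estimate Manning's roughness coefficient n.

n = 0.013

For a circular section of diameter D = 2.84 m at depth y = 2.12 m, the central angle is θ = 2 arccos(1 − 2y/D) = 4.173 rad. Then A = (D²/8)(θ − sin θ) = 5.072 m² and P = Dθ/2 = 5.925 m.
Hydraulic radius R = A/P = 5.072/5.925 = 0.856 m.
Rearranging Manning's equation: n = (1/Q) A R^(2/3) S^(1/2) = (1/8.4) × 5.072 × 0.856^(2/3) × √0.00057 = 0.013.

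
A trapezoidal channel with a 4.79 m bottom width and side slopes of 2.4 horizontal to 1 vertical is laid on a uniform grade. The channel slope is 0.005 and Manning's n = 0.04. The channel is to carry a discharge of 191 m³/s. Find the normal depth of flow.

Manning's equation rearranged: A R^(2/3) = nQ / (1·√S) = 0.04 × 191 / (√0.005) = 108.
At y = 4.69 m: A R^(2/3) = 141.5 — over.
At y = 4.16 m: A R^(2/3) = 107.9 — close enough.

y_n = 4.16 m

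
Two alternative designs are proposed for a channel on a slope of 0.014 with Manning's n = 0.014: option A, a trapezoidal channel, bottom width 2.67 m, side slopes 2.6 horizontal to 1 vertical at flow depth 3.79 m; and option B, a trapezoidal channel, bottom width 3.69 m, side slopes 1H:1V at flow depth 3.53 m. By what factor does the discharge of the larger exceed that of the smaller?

Channel A: With bottom width b = 2.67 m and side slope z = 2.6: A = (b + zy)y = (2.67 + 2.6×3.79)×3.79 = 47.47 m²; P = b + 2y√(1+z²) = 2.67 + 2×3.79×2.786 = 23.79 m. Hydraulic radius R = A/P = 47.47/23.79 = 1.996 m. Q_A = (1/0.014)·47.47·1.996^(2/3)·√0.014 = 635.9 m³/s.
Channel B: With bottom width b = 3.69 m and side slope z = 1: A = (b + zy)y = (3.69 + 1×3.53)×3.53 = 25.49 m²; P = b + 2y√(1+z²) = 3.69 + 2×3.53×1.414 = 13.67 m. Hydraulic radius R = A/P = 25.49/13.67 = 1.864 m. Q_B = (1/0.014)·25.49·1.864^(2/3)·√0.014 = 326.2 m³/s.
The larger discharge is 635.9 m³/s and the smaller is 326.2 m³/s; the ratio is 1.95.

1.95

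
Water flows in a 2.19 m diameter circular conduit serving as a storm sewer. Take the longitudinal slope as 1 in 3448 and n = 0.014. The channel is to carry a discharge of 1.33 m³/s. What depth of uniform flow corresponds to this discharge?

y_n = 1.01 m

Manning's equation rearranged: A R^(2/3) = nQ / (1·√S) = 0.014 × 1.33 / (√0.00029) = 1.093.
At y = 1.13 m: A R^(2/3) = 1.329 — too large.
At y = 1.01 m: A R^(2/3) = 1.096 — matches.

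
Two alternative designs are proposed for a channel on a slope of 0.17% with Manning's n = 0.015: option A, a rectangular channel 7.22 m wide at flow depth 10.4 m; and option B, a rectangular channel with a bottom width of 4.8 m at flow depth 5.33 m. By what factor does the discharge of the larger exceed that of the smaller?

4.05

Channel A: Flow area A = b·y = 7.22 × 10.4 = 75.09 m². Wetted perimeter P = b + 2y = 7.22 + 2×10.4 = 28.02 m. Hydraulic radius R = A/P = 75.09/28.02 = 2.68 m. Q_A = (1/0.015)·75.09·2.68^(2/3)·√0.0017 = 398.2 m³/s.
Channel B: Flow area A = b·y = 4.8 × 5.33 = 25.58 m². Wetted perimeter P = b + 2y = 4.8 + 2×5.33 = 15.46 m. Hydraulic radius R = A/P = 25.58/15.46 = 1.655 m. Q_B = (1/0.015)·25.58·1.655^(2/3)·√0.0017 = 98.39 m³/s.
The larger discharge is 398.2 m³/s and the smaller is 98.39 m³/s; the ratio is 4.05.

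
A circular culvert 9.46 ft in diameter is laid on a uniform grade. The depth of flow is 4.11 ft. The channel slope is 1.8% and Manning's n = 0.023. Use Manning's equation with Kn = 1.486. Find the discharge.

Q = 423 ft³/s

For a circular section of diameter D = 9.46 ft at depth y = 4.11 ft, the central angle is θ = 2 arccos(1 − 2y/D) = 2.879 rad. Then A = (D²/8)(θ − sin θ) = 29.29 ft² and P = Dθ/2 = 13.62 ft.
Hydraulic radius R = A/P = 29.29/13.62 = 2.151 ft.
Manning's equation: Q = (1.486/n) A R^(2/3) S^(1/2) = (1.486/0.023) × 29.29 × 2.151^(2/3) × 0.018^(1/2) = 423 ft³/s.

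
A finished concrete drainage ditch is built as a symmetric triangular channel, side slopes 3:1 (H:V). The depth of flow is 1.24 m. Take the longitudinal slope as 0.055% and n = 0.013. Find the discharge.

For a triangular section with side slope z = 3: A = zy² = 3×1.24² = 4.613 m²; P = 2y√(1+z²) = 2×1.24×3.162 = 7.842 m.
Hydraulic radius R = A/P = 4.613/7.842 = 0.5882 m.
Manning's equation: Q = (1/n) A R^(2/3) S^(1/2) = (1/0.013) × 4.613 × 0.5882^(2/3) × 0.00055^(1/2) = 5.84 m³/s.

Q = 5.84 m³/s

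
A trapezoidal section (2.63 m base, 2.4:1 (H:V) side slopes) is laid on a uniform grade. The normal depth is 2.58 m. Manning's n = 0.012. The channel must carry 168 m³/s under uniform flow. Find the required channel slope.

With bottom width b = 2.63 m and side slope z = 2.4: A = (b + zy)y = (2.63 + 2.4×2.58)×2.58 = 22.76 m²; P = b + 2y√(1+z²) = 2.63 + 2×2.58×2.6 = 16.05 m.
Hydraulic radius R = A/P = 22.76/16.05 = 1.418 m.
From Manning's equation, S = [nQ / (1 A R^(2/3))]² = [0.012 × 168 / (1 × 22.76 × 1.418^(2/3))]² = 0.00492.

S = 0.00492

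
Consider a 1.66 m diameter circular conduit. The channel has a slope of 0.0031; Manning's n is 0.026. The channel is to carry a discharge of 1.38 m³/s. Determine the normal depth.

Manning's equation rearranged: A R^(2/3) = nQ / (1·√S) = 0.026 × 1.38 / (√0.0031) = 0.6444.
At y = 1.04 m: A R^(2/3) = 0.8634 — too large.
At y = 0.737 m: A R^(2/3) = 0.4897 — too small.
At y = 0.864 m: A R^(2/3) = 0.6441 — matches.

y_n = 0.864 m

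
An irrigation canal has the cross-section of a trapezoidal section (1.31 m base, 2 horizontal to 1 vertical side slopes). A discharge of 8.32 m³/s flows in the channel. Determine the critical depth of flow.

y_c = 1.01 m

At critical depth, Q² T / (g A³) = 1, i.e. A³/T = Q²/g = 8.32²/9.81 = 7.056.
Try y = 1.15 m: A³/T = 12.11 — too large.
Try y = 1.01 m: A³/T = 7.111 — close enough.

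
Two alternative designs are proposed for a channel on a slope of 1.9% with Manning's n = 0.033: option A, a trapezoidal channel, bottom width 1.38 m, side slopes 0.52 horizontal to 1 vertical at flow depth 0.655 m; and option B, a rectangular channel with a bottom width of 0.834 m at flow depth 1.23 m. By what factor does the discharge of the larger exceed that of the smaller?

Channel A: With bottom width b = 1.38 m and side slope z = 0.52: A = (b + zy)y = (1.38 + 0.52×0.655)×0.655 = 1.127 m²; P = b + 2y√(1+z²) = 1.38 + 2×0.655×1.127 = 2.857 m. Hydraulic radius R = A/P = 1.127/2.857 = 0.3945 m. Q_A = (1/0.033)·1.127·0.3945^(2/3)·√0.019 = 2.532 m³/s.
Channel B: Flow area A = b·y = 0.834 × 1.23 = 1.026 m². Wetted perimeter P = b + 2y = 0.834 + 2×1.23 = 3.294 m. Hydraulic radius R = A/P = 1.026/3.294 = 0.3114 m. Q_B = (1/0.033)·1.026·0.3114^(2/3)·√0.019 = 1.969 m³/s.
The larger discharge is 2.532 m³/s and the smaller is 1.969 m³/s; the ratio is 1.29.

1.29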